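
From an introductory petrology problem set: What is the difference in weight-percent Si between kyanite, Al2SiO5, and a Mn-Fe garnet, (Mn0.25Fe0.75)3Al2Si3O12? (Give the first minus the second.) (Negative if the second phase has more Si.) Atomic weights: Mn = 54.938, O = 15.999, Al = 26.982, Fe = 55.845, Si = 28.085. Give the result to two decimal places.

M(Al2SiO5) = 162.044 g/mol, so wt% Si = 28.085/162.044 × 100 = 17.33%.
M((Mn0.25Fe0.75)3Al2Si3O12) = 497.062 g/mol, so wt% Si = 84.255/497.062 × 100 = 16.95%.
17.33 − 16.95 = 0.38 pp.

0.38 percentage points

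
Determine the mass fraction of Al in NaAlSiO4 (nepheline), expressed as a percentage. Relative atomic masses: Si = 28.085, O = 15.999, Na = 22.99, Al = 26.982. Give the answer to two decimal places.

18.99 mass %

Molar mass of NaAlSiO4: 1×22.99 + 1×26.982 + 1×28.085 + 4×15.999 = 142.053 g/mol.
Mass of Al per formula unit: 1 × 26.982 = 26.982 g.
Weight fraction Al = 26.982 / 142.053 = 0.1899.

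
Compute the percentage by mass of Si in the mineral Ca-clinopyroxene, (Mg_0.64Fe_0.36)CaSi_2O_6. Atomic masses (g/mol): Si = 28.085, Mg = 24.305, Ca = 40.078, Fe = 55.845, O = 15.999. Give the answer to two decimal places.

Molar mass of (Mg_0.64Fe_0.36)CaSi_2O_6: 0.64·24.305 + 0.36·55.845 + 1·40.078 + 2·28.085 + 6·15.999 = 227.901 g/mol.
Mass of Si per formula unit: 2 × 28.085 = 56.170 g.
Weight fraction Si = 56.170 / 227.901 = 0.2465.

24.65 wt%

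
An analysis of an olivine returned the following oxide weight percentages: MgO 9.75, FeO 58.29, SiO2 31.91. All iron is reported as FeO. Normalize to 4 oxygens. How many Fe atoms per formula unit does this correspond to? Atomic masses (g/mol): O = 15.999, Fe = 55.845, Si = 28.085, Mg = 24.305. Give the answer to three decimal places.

9.75 wt% MgO ÷ 40.304 g/mol = 0.24191 mol, giving 0.24191 Mg and 0.24191 O.
58.29 wt% FeO ÷ 71.844 g/mol = 0.81134 mol, giving 0.81134 Fe and 0.81134 O.
31.91 wt% SiO2 ÷ 60.083 g/mol = 0.53110 mol, giving 0.53110 Si and 1.06220 O.
Oxygen sums to 2.11545; scaling by 4/2.11545 = 1.89085 puts the formula on 4 O.
Fe: 0.81134 × 1.89085 = 1.534 atoms per formula unit.

1.534 Fe apfu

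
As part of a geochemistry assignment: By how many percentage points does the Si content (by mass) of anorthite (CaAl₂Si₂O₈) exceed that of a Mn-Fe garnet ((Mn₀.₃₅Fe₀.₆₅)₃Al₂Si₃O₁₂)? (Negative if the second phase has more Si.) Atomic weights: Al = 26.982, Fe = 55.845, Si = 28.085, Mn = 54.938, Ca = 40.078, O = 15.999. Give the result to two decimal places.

3.23 percentage points

First mineral: 56.170 g Si in 278.204 g formula = 20.19 wt% Si.
Second mineral: 84.255 g Si in 496.790 g formula = 16.96 wt% Si.
20.19% − 16.96% gives a difference of 3.23 percentage points.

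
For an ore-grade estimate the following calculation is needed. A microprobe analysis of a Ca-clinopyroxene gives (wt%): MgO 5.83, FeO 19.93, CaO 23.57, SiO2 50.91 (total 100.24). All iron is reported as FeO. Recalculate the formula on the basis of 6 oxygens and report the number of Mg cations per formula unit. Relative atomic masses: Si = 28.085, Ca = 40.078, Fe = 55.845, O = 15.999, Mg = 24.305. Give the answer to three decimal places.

0.342 Mg apfu

MgO: 5.83/40.304 = 0.14465 mol → 0.14465 mol Mg, 0.14465 mol O.
FeO: 19.93/71.844 = 0.27741 mol → 0.27741 mol Fe, 0.27741 mol O.
CaO: 23.57/56.077 = 0.42031 mol → 0.42031 mol Ca, 0.42031 mol O.
SiO2: 50.91/60.083 = 0.84733 mol → 0.84733 mol Si, 1.69466 mol O.
Total oxygen = 2.53703 mol. Normalization factor = 6/2.53703 = 2.36497.
Mg per 6 O = 0.14465 × 2.36497 = 0.342.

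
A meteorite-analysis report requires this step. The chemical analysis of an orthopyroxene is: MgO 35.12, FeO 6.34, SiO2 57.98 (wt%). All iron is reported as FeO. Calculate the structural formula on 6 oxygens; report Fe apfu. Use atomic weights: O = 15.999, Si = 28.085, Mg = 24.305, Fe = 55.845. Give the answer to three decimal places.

MgO (M=40.304): mol = 0.87138; Mg = 0.87138, O = 0.87138.
FeO (M=71.844): mol = 0.08825; Fe = 0.08825, O = 0.08825.
SiO2 (M=60.083): mol = 0.96500; Si = 0.96500, O = 1.93000.
ΣO = 2.88963; factor = 6/ΣO = 2.07639.
Fe apfu = 0.08825 × 2.07639 = 0.183.

0.183 Fe apfu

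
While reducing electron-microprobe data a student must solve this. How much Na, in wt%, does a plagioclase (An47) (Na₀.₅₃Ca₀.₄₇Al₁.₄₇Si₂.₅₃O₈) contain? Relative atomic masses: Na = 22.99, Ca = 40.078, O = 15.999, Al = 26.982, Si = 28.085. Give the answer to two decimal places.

4.52 wt%

M(Na₀.₅₃Ca₀.₄₇Al₁.₄₇Si₂.₅₃O₈) = 269.732 g/mol.
Na contributes 0.53 × 22.99 = 12.185 g per mole.
12.185/269.732 = 0.0452 → 4.52%.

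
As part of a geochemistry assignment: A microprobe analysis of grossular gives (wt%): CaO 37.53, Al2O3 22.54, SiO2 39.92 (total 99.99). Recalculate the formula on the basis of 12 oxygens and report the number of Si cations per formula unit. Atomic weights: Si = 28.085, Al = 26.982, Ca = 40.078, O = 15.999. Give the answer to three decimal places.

CaO: 37.53/56.077 = 0.66926 mol → 0.66926 mol Ca, 0.66926 mol O.
Al2O3: 22.54/101.961 = 0.22106 mol → 0.44212 mol Al, 0.66318 mol O.
SiO2: 39.92/60.083 = 0.66441 mol → 0.66441 mol Si, 1.32882 mol O.
Total oxygen = 2.66126 mol. Normalization factor = 12/2.66126 = 4.50914.
Si per 12 O = 0.66441 × 4.50914 = 2.996.

2.996 Si apfu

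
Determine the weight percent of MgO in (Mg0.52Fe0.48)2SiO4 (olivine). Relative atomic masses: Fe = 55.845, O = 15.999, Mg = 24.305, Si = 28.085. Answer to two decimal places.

M((Mg0.52Fe0.48)2SiO4) = 170.969 g/mol; M(MgO) = 40.304 g/mol.
Moles MgO per formula unit = 1.04 Mg ÷ 1 = 1.0400.
MgO fraction = (1.0400 × 40.304) / 170.969 = 41.916/170.969 = 0.2452.

24.52 wt%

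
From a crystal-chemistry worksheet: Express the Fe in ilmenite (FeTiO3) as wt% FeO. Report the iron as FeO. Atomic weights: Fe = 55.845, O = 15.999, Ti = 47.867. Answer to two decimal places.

M(FeTiO3) = 151.709 g/mol; M(FeO) = 71.844 g/mol.
Moles FeO per formula unit = 1 Fe ÷ 1 = 1.0000.
FeO fraction = (1.0000 × 71.844) / 151.709 = 71.844/151.709 = 0.4736.

47.36 wt%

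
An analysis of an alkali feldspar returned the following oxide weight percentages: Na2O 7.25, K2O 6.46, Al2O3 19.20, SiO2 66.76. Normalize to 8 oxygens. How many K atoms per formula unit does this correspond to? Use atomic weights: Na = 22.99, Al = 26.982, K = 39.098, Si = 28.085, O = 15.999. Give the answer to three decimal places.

Na2O: 7.25/61.979 = 0.11698 mol → 0.23396 mol Na, 0.11698 mol O.
K2O: 6.46/94.195 = 0.06858 mol → 0.13716 mol K, 0.06858 mol O.
Al2O3: 19.20/101.961 = 0.18831 mol → 0.37662 mol Al, 0.56493 mol O.
SiO2: 66.76/60.083 = 1.11113 mol → 1.11113 mol Si, 2.22226 mol O.
Total oxygen = 2.97275 mol. Normalization factor = 8/2.97275 = 2.69111.
K per 8 O = 0.13716 × 2.69111 = 0.369.

0.369 K apfu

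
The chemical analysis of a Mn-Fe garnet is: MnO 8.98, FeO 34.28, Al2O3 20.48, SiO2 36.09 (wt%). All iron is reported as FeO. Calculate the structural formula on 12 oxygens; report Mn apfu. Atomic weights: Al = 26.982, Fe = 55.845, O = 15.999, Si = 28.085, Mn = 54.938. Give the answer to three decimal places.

MnO: 8.98/70.937 = 0.12659 mol → 0.12659 mol Mn, 0.12659 mol O.
FeO: 34.28/71.844 = 0.47714 mol → 0.47714 mol Fe, 0.47714 mol O.
Al2O3: 20.48/101.961 = 0.20086 mol → 0.40172 mol Al, 0.60258 mol O.
SiO2: 36.09/60.083 = 0.60067 mol → 0.60067 mol Si, 1.20134 mol O.
Total oxygen = 2.40765 mol. Normalization factor = 12/2.40765 = 4.98411.
Mn per 12 O = 0.12659 × 4.98411 = 0.631.

0.631 Mn apfu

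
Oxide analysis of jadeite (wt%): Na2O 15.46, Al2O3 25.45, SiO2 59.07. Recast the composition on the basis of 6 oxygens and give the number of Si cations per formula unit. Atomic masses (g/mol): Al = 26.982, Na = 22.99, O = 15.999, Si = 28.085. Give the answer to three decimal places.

Na2O (M=61.979): mol = 0.24944; Na = 0.49888, O = 0.24944.
Al2O3 (M=101.961): mol = 0.24961; Al = 0.49922, O = 0.74883.
SiO2 (M=60.083): mol = 0.98314; Si = 0.98314, O = 1.96628.
ΣO = 2.96455; factor = 6/ΣO = 2.02392.
Si apfu = 0.98314 × 2.02392 = 1.990.

1.990 Si apfu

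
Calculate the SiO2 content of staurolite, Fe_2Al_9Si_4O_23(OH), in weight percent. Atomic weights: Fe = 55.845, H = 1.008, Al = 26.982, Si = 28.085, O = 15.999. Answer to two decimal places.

28.21 wt%

M(Fe_2Al_9Si_4O_23(OH)) = 851.852 g/mol; M(SiO2) = 60.083 g/mol.
Moles SiO2 per formula unit = 4 Si ÷ 1 = 4.0000.
SiO2 fraction = (4.0000 × 60.083) / 851.852 = 240.332/851.852 = 0.2821.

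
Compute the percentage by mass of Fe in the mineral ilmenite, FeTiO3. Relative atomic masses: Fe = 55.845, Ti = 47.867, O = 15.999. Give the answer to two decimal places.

Formula mass = 1×55.845 + 1×47.867 + 3×15.999 = 151.709 g/mol, of which 55.845 g is Fe.
So Fe makes up 55.845/151.709 = 0.3681 of the mass, i.e. 36.81%.

36.81 wt%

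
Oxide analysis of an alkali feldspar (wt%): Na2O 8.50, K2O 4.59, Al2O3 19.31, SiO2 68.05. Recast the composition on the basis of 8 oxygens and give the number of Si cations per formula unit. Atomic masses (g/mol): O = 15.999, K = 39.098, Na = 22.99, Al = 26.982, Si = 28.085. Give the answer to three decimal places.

Na2O: 8.50/61.979 = 0.13714 mol → 0.27428 mol Na, 0.13714 mol O.
K2O: 4.59/94.195 = 0.04873 mol → 0.09746 mol K, 0.04873 mol O.
Al2O3: 19.31/101.961 = 0.18939 mol → 0.37878 mol Al, 0.56817 mol O.
SiO2: 68.05/60.083 = 1.13260 mol → 1.13260 mol Si, 2.26520 mol O.
Total oxygen = 3.01924 mol. Normalization factor = 8/3.01924 = 2.64967.
Si per 8 O = 1.13260 × 2.64967 = 3.001.

3.001 Si apfu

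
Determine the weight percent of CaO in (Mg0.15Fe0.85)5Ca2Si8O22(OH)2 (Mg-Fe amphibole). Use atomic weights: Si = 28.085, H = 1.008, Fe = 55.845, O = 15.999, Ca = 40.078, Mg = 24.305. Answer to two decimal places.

11.85 wt%

Formula mass = 946.398 g/mol.
2 Ca → 2.0000 mol CaO per formula unit; M(CaO) = 56.077, so CaO mass = 112.154 g.
112.154/946.398 × 100 = 11.85 wt%.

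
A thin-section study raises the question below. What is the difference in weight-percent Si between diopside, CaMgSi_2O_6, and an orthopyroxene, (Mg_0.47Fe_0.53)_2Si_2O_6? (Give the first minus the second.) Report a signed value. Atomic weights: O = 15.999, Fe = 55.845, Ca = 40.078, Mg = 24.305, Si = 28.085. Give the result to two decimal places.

Si in CaMgSi_2O_6: molar mass 216.547 g/mol; 2×28.085 = 56.170 g → 25.94 wt%.
Si in (Mg_0.47Fe_0.53)_2Si_2O_6: molar mass 234.206 g/mol; 2×28.085 = 56.170 g → 23.98 wt%.
Difference = 25.94 − 23.98 = 1.96 percentage points.

1.96 percentage points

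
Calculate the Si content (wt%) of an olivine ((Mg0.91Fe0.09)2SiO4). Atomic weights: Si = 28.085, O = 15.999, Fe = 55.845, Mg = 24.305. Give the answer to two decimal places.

M((Mg0.91Fe0.09)2SiO4) = 146.368 g/mol.
Si contributes 1 × 28.085 = 28.085 g per mole.
28.085/146.368 = 0.1919 → 19.19%.

19.19 wt%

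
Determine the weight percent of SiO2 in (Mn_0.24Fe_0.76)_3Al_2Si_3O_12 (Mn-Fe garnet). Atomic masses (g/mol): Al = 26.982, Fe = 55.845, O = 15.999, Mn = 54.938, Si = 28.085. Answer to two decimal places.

36.26 wt%

Formula mass = 497.089 g/mol.
3 Si → 3.0000 mol SiO2 per formula unit; M(SiO2) = 60.083, so SiO2 mass = 180.249 g.
180.249/497.089 × 100 = 36.26 wt%.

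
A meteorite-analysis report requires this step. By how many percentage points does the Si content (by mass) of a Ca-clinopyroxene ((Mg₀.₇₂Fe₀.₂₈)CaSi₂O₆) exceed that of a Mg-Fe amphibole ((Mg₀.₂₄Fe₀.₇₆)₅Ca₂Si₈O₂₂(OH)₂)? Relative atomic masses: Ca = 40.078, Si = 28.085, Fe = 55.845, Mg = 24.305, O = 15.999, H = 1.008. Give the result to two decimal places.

Si in (Mg₀.₇₂Fe₀.₂₈)CaSi₂O₆: molar mass 225.378 g/mol; 2×28.085 = 56.170 g → 24.92 wt%.
Si in (Mg₀.₂₄Fe₀.₇₆)₅Ca₂Si₈O₂₂(OH)₂: molar mass 932.205 g/mol; 8×28.085 = 224.680 g → 24.10 wt%.
Difference = 24.92 − 24.10 = 0.82 percentage points.

0.82 percentage points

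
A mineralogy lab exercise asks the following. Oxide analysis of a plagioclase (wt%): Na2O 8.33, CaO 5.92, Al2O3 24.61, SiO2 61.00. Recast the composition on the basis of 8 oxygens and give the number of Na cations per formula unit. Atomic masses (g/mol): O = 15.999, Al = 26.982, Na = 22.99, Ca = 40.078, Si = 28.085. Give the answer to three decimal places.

Na2O (M=61.979): mol = 0.13440; Na = 0.26880, O = 0.13440.
CaO (M=56.077): mol = 0.10557; Ca = 0.10557, O = 0.10557.
Al2O3 (M=101.961): mol = 0.24137; Al = 0.48274, O = 0.72411.
SiO2 (M=60.083): mol = 1.01526; Si = 1.01526, O = 2.03052.
ΣO = 2.99460; factor = 8/ΣO = 2.67148.
Na apfu = 0.26880 × 2.67148 = 0.718.

0.718 Na apfu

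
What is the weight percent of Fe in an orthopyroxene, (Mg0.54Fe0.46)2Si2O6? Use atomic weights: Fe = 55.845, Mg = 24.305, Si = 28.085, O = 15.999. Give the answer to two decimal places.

M((Mg0.54Fe0.46)2Si2O6) = 229.791 g/mol.
Fe contributes 0.92 × 55.845 = 51.377 g per mole.
51.377/229.791 = 0.2236 → 22.36%.

22.36 mass %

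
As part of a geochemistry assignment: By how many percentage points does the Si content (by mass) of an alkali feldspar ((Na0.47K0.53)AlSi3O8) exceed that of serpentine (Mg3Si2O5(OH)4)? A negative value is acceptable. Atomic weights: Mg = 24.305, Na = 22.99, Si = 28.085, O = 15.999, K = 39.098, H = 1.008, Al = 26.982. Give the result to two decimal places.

Si in (Na0.47K0.53)AlSi3O8: molar mass 270.756 g/mol; 3×28.085 = 84.255 g → 31.12 wt%.
Si in Mg3Si2O5(OH)4: molar mass 277.108 g/mol; 2×28.085 = 56.170 g → 20.27 wt%.
Difference = 31.12 − 20.27 = 10.85 percentage points.

10.85 percentage points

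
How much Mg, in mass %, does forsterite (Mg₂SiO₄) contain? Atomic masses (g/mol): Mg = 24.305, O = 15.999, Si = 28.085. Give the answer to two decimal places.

M(Mg₂SiO₄) = 140.691 g/mol.
Mg contributes 2 × 24.305 = 48.610 g per mole.
48.610/140.691 = 0.3455 → 34.55%.

34.55 mass %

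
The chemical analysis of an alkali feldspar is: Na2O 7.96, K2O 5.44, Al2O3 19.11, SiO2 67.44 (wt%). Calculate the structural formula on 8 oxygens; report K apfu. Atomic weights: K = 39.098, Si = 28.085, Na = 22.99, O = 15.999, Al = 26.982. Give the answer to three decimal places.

Na2O: 7.96/61.979 = 0.12843 mol → 0.25686 mol Na, 0.12843 mol O.
K2O: 5.44/94.195 = 0.05775 mol → 0.11550 mol K, 0.05775 mol O.
Al2O3: 19.11/101.961 = 0.18742 mol → 0.37484 mol Al, 0.56226 mol O.
SiO2: 67.44/60.083 = 1.12245 mol → 1.12245 mol Si, 2.24490 mol O.
Total oxygen = 2.99334 mol. Normalization factor = 8/2.99334 = 2.67260.
K per 8 O = 0.11550 × 2.67260 = 0.309.

0.309 K apfu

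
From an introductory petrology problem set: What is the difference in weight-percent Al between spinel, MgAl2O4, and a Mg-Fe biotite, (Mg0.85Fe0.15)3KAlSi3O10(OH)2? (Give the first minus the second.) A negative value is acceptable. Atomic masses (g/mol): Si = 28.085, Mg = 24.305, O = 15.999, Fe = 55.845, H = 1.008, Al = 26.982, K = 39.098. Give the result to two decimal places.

31.68 percentage points

First mineral: 53.964 g Al in 142.265 g formula = 37.93 wt% Al.
Second mineral: 26.982 g Al in 431.447 g formula = 6.25 wt% Al.
37.93% − 6.25% gives a difference of 31.68 percentage points.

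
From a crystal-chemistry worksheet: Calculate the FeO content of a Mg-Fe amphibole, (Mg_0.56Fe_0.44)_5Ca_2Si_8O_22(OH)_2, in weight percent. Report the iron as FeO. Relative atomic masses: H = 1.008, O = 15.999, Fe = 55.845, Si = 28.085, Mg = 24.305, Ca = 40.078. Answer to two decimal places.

17.93 wt%

Molar mass of (Mg_0.56Fe_0.44)_5Ca_2Si_8O_22(OH)_2 = 2.80*24.305 + 2.20*55.845 + 2*40.078 + 8*28.085 + 24*15.999 + 2*1.008 = 881.741 g/mol.
Each formula unit contains 2.20 Fe, equivalent to 2.20/1 = 2.2000 mol FeO.
M(FeO) = 1×55.845 + 1×15.999 = 71.844 g/mol.
Mass of FeO per formula unit = 2.2000 × 71.844 = 158.057 g.
FeO wt% = 158.057 / 881.741 × 100 = 17.93%.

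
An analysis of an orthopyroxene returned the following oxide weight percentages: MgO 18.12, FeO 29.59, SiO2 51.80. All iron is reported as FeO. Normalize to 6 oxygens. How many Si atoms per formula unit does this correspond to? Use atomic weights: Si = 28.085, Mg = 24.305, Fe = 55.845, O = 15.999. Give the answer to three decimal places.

2.001 Si apfu

MgO: 18.12/40.304 = 0.44958 mol → 0.44958 mol Mg, 0.44958 mol O.
FeO: 29.59/71.844 = 0.41186 mol → 0.41186 mol Fe, 0.41186 mol O.
SiO2: 51.80/60.083 = 0.86214 mol → 0.86214 mol Si, 1.72428 mol O.
Total oxygen = 2.58572 mol. Normalization factor = 6/2.58572 = 2.32044.
Si per 6 O = 0.86214 × 2.32044 = 2.001.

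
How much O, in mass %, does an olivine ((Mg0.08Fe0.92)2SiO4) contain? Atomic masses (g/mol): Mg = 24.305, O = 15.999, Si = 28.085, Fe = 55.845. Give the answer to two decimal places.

M((Mg0.08Fe0.92)2SiO4) = 198.725 g/mol.
O contributes 4 × 15.999 = 63.996 g per mole.
63.996/198.725 = 0.3220 → 32.20%.

32.20 mass %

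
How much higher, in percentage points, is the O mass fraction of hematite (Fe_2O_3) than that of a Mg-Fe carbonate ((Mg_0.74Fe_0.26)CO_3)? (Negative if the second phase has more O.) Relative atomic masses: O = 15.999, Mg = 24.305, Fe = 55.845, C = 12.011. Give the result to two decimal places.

First mineral: 47.997 g O in 159.687 g formula = 30.06 wt% O.
Second mineral: 47.997 g O in 92.513 g formula = 51.88 wt% O.
30.06% − 51.88% gives a difference of -21.82 percentage points.

-21.82 percentage points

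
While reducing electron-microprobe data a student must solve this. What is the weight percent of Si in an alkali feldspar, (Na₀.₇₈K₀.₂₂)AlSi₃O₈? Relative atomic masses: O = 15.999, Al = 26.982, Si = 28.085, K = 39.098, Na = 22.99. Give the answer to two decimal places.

31.70 mass %

Molar mass of (Na₀.₇₈K₀.₂₂)AlSi₃O₈: 0.78·22.99 + 0.22·39.098 + 1·26.982 + 3·28.085 + 8·15.999 = 265.763 g/mol.
Mass of Si per formula unit: 3 × 28.085 = 84.255 g.
Weight fraction Si = 84.255 / 265.763 = 0.3170.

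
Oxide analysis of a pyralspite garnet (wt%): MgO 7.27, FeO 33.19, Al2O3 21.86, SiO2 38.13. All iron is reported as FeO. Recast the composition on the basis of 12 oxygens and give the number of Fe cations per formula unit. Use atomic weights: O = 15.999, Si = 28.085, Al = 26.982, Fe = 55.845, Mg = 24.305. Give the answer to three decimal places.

2.170 Fe apfu

MgO (M=40.304): mol = 0.18038; Mg = 0.18038, O = 0.18038.
FeO (M=71.844): mol = 0.46197; Fe = 0.46197, O = 0.46197.
Al2O3 (M=101.961): mol = 0.21440; Al = 0.42880, O = 0.64320.
SiO2 (M=60.083): mol = 0.63462; Si = 0.63462, O = 1.26924.
ΣO = 2.55479; factor = 12/ΣO = 4.69706.
Fe apfu = 0.46197 × 4.69706 = 2.170.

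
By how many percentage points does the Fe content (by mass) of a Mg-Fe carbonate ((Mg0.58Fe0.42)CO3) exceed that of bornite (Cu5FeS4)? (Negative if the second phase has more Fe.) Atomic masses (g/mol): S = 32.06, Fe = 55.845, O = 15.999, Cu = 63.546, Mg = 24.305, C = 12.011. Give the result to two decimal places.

M((Mg0.58Fe0.42)CO3) = 97.560 g/mol, so wt% Fe = 23.455/97.560 × 100 = 24.04%.
M(Cu5FeS4) = 501.815 g/mol, so wt% Fe = 55.845/501.815 × 100 = 11.13%.
24.04 − 11.13 = 12.91 pp.

12.91 percentage points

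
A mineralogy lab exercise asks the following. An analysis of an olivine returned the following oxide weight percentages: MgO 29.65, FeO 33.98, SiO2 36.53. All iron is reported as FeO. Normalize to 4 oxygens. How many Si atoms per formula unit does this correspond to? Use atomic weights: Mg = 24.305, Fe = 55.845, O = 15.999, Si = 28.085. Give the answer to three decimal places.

29.65 wt% MgO ÷ 40.304 g/mol = 0.73566 mol, giving 0.73566 Mg and 0.73566 O.
33.98 wt% FeO ÷ 71.844 g/mol = 0.47297 mol, giving 0.47297 Fe and 0.47297 O.
36.53 wt% SiO2 ÷ 60.083 g/mol = 0.60799 mol, giving 0.60799 Si and 1.21598 O.
Oxygen sums to 2.42461; scaling by 4/2.42461 = 1.64975 puts the formula on 4 O.
Si: 0.60799 × 1.64975 = 1.003 atoms per formula unit.

1.003 Si apfu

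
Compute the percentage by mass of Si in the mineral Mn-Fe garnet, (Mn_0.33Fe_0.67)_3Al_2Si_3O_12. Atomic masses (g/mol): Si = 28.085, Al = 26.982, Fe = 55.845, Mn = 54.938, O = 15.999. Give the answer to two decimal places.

16.96 wt%

M((Mn_0.33Fe_0.67)_3Al_2Si_3O_12) = 496.844 g/mol.
Si contributes 3 × 28.085 = 84.255 g per mole.
84.255/496.844 = 0.1696 → 16.96%.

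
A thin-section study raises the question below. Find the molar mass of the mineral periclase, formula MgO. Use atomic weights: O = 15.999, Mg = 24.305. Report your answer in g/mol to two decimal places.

40.30 g/mol

The formula mass is the sum 1(24.305) + 1(15.999).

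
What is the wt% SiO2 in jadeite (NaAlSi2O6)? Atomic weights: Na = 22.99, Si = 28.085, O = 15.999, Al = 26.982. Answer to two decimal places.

M(NaAlSi2O6) = 202.136 g/mol; M(SiO2) = 60.083 g/mol.
Moles SiO2 per formula unit = 2 Si ÷ 1 = 2.0000.
SiO2 fraction = (2.0000 × 60.083) / 202.136 = 120.166/202.136 = 0.5945.

59.45 wt%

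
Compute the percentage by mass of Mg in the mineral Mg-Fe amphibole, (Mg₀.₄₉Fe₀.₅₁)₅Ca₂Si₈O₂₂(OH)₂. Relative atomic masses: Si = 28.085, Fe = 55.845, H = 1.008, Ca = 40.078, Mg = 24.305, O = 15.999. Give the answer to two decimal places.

6.67 weight percent

Molar mass of (Mg₀.₄₉Fe₀.₅₁)₅Ca₂Si₈O₂₂(OH)₂: 2.45×24.305 + 2.55×55.845 + 2×40.078 + 8×28.085 + 24×15.999 + 2×1.008 = 892.780 g/mol.
Mass of Mg per formula unit: 2.45 × 24.305 = 59.547 g.
Weight fraction Mg = 59.547 / 892.780 = 0.0667.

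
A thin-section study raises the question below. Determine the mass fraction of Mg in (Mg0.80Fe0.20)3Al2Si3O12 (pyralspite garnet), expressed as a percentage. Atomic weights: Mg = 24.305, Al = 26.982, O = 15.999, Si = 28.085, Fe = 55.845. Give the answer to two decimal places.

13.82 weight percent

Molar mass of (Mg0.80Fe0.20)3Al2Si3O12: 2.40·24.305 + 0.60·55.845 + 2·26.982 + 3·28.085 + 12·15.999 = 422.046 g/mol.
Mass of Mg per formula unit: 2.40 × 24.305 = 58.332 g.
Weight fraction Mg = 58.332 / 422.046 = 0.1382.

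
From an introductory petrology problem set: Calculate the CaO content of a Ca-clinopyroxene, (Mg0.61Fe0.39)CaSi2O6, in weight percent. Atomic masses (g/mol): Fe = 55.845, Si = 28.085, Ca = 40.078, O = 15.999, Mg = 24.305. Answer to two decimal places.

24.50 wt%

Molar mass of (Mg0.61Fe0.39)CaSi2O6 = 0.61*24.305 + 0.39*55.845 + 1*40.078 + 2*28.085 + 6*15.999 = 228.848 g/mol.
Each formula unit contains 1 Ca, equivalent to 1/1 = 1.0000 mol CaO.
M(CaO) = 1×40.078 + 1×15.999 = 56.077 g/mol.
Mass of CaO per formula unit = 1.0000 × 56.077 = 56.077 g.
CaO wt% = 56.077 / 228.848 × 100 = 24.50%.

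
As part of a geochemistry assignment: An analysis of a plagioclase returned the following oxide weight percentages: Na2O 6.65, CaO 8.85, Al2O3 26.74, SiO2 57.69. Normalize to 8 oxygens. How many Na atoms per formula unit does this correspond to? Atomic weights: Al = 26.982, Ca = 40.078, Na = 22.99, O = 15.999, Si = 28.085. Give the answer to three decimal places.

6.65 wt% Na2O ÷ 61.979 g/mol = 0.10729 mol, giving 0.21458 Na and 0.10729 O.
8.85 wt% CaO ÷ 56.077 g/mol = 0.15782 mol, giving 0.15782 Ca and 0.15782 O.
26.74 wt% Al2O3 ÷ 101.961 g/mol = 0.26226 mol, giving 0.52452 Al and 0.78678 O.
57.69 wt% SiO2 ÷ 60.083 g/mol = 0.96017 mol, giving 0.96017 Si and 1.92034 O.
Oxygen sums to 2.97223; scaling by 8/2.97223 = 2.69158 puts the formula on 8 O.
Na: 0.21458 × 2.69158 = 0.578 atoms per formula unit.

0.578 Na apfu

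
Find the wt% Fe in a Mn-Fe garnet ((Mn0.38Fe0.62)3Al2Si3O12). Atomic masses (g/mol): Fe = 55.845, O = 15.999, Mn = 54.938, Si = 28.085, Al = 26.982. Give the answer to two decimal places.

Molar mass of (Mn0.38Fe0.62)3Al2Si3O12: 1.14×54.938 + 1.86×55.845 + 2×26.982 + 3×28.085 + 12×15.999 = 496.708 g/mol.
Mass of Fe per formula unit: 1.86 × 55.845 = 103.872 g.
Weight fraction Fe = 103.872 / 496.708 = 0.2091.

20.91 wt%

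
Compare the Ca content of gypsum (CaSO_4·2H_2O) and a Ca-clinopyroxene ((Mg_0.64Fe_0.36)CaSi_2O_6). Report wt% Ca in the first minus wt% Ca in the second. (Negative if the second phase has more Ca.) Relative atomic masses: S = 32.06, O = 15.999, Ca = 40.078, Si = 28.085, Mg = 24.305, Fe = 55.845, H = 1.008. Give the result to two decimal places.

5.69 percentage points

Ca in CaSO_4·2H_2O: molar mass 172.164 g/mol; 1×40.078 = 40.078 g → 23.28 wt%.
Ca in (Mg_0.64Fe_0.36)CaSi_2O_6: molar mass 227.901 g/mol; 1×40.078 = 40.078 g → 17.59 wt%.
Difference = 23.28 − 17.59 = 5.69 percentage points.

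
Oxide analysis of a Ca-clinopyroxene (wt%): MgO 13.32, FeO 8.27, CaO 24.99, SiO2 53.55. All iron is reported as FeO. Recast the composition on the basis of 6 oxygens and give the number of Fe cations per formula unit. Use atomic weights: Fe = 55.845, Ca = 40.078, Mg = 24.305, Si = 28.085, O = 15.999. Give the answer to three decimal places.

13.32 wt% MgO ÷ 40.304 g/mol = 0.33049 mol, giving 0.33049 Mg and 0.33049 O.
8.27 wt% FeO ÷ 71.844 g/mol = 0.11511 mol, giving 0.11511 Fe and 0.11511 O.
24.99 wt% CaO ÷ 56.077 g/mol = 0.44564 mol, giving 0.44564 Ca and 0.44564 O.
53.55 wt% SiO2 ÷ 60.083 g/mol = 0.89127 mol, giving 0.89127 Si and 1.78254 O.
Oxygen sums to 2.67378; scaling by 6/2.67378 = 2.24401 puts the formula on 6 O.
Fe: 0.11511 × 2.24401 = 0.258 atoms per formula unit.

0.258 Fe apfu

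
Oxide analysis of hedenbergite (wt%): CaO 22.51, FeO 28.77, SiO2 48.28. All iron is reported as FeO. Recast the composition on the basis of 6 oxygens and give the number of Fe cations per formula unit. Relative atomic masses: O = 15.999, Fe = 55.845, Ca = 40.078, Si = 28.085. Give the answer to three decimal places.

22.51 wt% CaO ÷ 56.077 g/mol = 0.40141 mol, giving 0.40141 Ca and 0.40141 O.
28.77 wt% FeO ÷ 71.844 g/mol = 0.40045 mol, giving 0.40045 Fe and 0.40045 O.
48.28 wt% SiO2 ÷ 60.083 g/mol = 0.80356 mol, giving 0.80356 Si and 1.60712 O.
Oxygen sums to 2.40898; scaling by 6/2.40898 = 2.49068 puts the formula on 6 O.
Fe: 0.40045 × 2.49068 = 0.997 atoms per formula unit.

0.997 Fe apfu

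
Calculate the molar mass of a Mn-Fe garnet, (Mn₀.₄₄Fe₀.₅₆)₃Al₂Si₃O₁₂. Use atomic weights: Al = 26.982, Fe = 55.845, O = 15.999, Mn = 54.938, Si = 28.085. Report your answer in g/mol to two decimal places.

The formula mass is the sum 1.32*54.938 + 1.68*55.845 + 2*26.982 + 3*28.085 + 12*15.999.

496.54 g/mol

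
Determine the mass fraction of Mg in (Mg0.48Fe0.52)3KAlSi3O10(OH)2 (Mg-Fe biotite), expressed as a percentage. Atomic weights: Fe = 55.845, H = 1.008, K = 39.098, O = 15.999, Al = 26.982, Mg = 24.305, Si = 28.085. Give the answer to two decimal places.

7.50 mass %

Formula mass = 1.44×24.305 + 1.56×55.845 + 1×39.098 + 1×26.982 + 3×28.085 + 12×15.999 + 2×1.008 = 466.456 g/mol, of which 34.999 g is Mg.
So Mg makes up 34.999/466.456 = 0.0750 of the mass, i.e. 7.50%.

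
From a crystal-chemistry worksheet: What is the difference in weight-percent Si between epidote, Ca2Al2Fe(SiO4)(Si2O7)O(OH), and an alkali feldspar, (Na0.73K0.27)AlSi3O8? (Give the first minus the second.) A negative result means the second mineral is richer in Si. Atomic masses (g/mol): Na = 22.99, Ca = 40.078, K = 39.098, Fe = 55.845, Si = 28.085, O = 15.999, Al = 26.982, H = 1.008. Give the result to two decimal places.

Si in Ca2Al2Fe(SiO4)(Si2O7)O(OH): molar mass 483.215 g/mol; 3×28.085 = 84.255 g → 17.44 wt%.
Si in (Na0.73K0.27)AlSi3O8: molar mass 266.568 g/mol; 3×28.085 = 84.255 g → 31.61 wt%.
Difference = 17.44 − 31.61 = -14.17 percentage points.

-14.17 percentage points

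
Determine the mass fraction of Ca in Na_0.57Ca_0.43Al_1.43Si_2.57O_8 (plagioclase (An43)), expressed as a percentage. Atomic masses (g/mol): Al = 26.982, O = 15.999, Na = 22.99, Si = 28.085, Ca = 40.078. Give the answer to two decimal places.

6.40 wt%

Molar mass of Na_0.57Ca_0.43Al_1.43Si_2.57O_8: 0.57×22.99 + 0.43×40.078 + 1.43×26.982 + 2.57×28.085 + 8×15.999 = 269.093 g/mol.
Mass of Ca per formula unit: 0.43 × 40.078 = 17.234 g.
Weight fraction Ca = 17.234 / 269.093 = 0.0640.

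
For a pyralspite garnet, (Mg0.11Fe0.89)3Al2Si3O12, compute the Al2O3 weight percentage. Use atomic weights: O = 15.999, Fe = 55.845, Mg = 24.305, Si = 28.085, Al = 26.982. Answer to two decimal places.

Formula mass = 487.334 g/mol.
2 Al → 1.0000 mol Al2O3 per formula unit; M(Al2O3) = 101.961, so Al2O3 mass = 101.961 g.
101.961/487.334 × 100 = 20.92 wt%.

20.92 wt%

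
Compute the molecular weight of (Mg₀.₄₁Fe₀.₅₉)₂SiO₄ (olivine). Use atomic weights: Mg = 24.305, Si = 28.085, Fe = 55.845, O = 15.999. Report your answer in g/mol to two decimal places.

The formula mass is the sum 0.82·24.305 + 1.18·55.845 + 1·28.085 + 4·15.999.

177.91 g/mol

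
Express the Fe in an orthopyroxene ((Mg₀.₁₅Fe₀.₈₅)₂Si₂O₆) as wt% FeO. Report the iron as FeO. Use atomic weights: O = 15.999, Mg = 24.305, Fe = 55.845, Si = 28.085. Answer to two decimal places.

Formula mass = 254.392 g/mol.
1.70 Fe → 1.7000 mol FeO per formula unit; M(FeO) = 71.844, so FeO mass = 122.135 g.
122.135/254.392 × 100 = 48.01 wt%.

48.01 wt%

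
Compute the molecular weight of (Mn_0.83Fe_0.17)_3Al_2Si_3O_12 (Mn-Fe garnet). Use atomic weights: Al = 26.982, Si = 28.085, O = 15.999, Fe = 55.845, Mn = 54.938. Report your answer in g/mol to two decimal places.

495.48 g/mol

The formula mass is the sum 2.49*54.938 + 0.51*55.845 + 2*26.982 + 3*28.085 + 12*15.999.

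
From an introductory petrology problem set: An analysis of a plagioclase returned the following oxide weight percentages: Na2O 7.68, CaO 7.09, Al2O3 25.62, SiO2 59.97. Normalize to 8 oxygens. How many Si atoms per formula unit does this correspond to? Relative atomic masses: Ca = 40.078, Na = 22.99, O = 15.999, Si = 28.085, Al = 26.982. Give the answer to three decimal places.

2.661 Si apfu

Na2O (M=61.979): mol = 0.12391; Na = 0.24782, O = 0.12391.
CaO (M=56.077): mol = 0.12643; Ca = 0.12643, O = 0.12643.
Al2O3 (M=101.961): mol = 0.25127; Al = 0.50254, O = 0.75381.
SiO2 (M=60.083): mol = 0.99812; Si = 0.99812, O = 1.99624.
ΣO = 3.00039; factor = 8/ΣO = 2.66632.
Si apfu = 0.99812 × 2.66632 = 2.661.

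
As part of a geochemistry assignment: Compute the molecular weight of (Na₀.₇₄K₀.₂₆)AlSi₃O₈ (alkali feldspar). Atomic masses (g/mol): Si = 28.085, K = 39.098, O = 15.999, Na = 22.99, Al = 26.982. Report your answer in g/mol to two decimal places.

The formula mass is the sum 0.74(22.99) + 0.26(39.098) + 1(26.982) + 3(28.085) + 8(15.999).

266.41 g/mol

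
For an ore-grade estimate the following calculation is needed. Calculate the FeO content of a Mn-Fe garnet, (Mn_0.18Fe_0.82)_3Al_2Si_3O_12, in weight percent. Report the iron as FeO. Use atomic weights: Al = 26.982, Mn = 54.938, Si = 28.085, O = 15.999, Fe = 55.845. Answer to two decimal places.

35.54 wt%

Formula mass = 497.252 g/mol.
2.46 Fe → 2.4600 mol FeO per formula unit; M(FeO) = 71.844, so FeO mass = 176.736 g.
176.736/497.252 × 100 = 35.54 wt%.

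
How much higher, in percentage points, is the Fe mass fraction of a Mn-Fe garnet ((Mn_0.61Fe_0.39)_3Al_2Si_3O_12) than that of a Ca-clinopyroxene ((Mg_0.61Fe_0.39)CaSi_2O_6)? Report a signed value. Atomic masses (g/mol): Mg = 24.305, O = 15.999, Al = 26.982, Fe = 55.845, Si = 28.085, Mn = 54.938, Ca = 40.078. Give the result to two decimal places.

M((Mn_0.61Fe_0.39)_3Al_2Si_3O_12) = 496.082 g/mol, so wt% Fe = 65.339/496.082 × 100 = 13.17%.
M((Mg_0.61Fe_0.39)CaSi_2O_6) = 228.848 g/mol, so wt% Fe = 21.780/228.848 × 100 = 9.52%.
13.17 − 9.52 = 3.65 pp.

3.65 percentage points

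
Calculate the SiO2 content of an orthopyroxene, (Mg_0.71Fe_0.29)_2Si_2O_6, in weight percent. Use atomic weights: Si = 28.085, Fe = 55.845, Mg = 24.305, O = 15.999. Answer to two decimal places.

54.85 wt%

Molar mass of (Mg_0.71Fe_0.29)_2Si_2O_6 = 1.42*24.305 + 0.58*55.845 + 2*28.085 + 6*15.999 = 219.067 g/mol.
Each formula unit contains 2 Si, equivalent to 2/1 = 2.0000 mol SiO2.
M(SiO2) = 1×28.085 + 2×15.999 = 60.083 g/mol.
Mass of SiO2 per formula unit = 2.0000 × 60.083 = 120.166 g.
SiO2 wt% = 120.166 / 219.067 × 100 = 54.85%.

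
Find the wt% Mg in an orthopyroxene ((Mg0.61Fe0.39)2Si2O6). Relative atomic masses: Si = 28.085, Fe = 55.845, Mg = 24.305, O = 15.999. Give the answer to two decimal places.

13.16 wt%

M((Mg0.61Fe0.39)2Si2O6) = 225.375 g/mol.
Mg contributes 1.22 × 24.305 = 29.652 g per mole.
29.652/225.375 = 0.1316 → 13.16%.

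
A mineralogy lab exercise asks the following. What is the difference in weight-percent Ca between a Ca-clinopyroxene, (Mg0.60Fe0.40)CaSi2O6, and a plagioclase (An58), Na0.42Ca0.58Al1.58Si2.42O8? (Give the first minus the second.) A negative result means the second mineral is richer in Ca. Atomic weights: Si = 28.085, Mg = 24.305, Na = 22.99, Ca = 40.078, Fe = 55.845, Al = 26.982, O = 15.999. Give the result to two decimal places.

8.93 percentage points

First mineral: 40.078 g Ca in 229.163 g formula = 17.49 wt% Ca.
Second mineral: 23.245 g Ca in 271.490 g formula = 8.56 wt% Ca.
17.49% − 8.56% gives a difference of 8.93 percentage points.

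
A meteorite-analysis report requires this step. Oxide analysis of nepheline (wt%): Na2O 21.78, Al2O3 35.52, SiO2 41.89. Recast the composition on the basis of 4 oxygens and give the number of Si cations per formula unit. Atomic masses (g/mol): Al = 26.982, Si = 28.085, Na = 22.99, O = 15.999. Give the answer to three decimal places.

0.999 Si apfu

21.78 wt% Na2O ÷ 61.979 g/mol = 0.35141 mol, giving 0.70282 Na and 0.35141 O.
35.52 wt% Al2O3 ÷ 101.961 g/mol = 0.34837 mol, giving 0.69674 Al and 1.04511 O.
41.89 wt% SiO2 ÷ 60.083 g/mol = 0.69720 mol, giving 0.69720 Si and 1.39440 O.
Oxygen sums to 2.79092; scaling by 4/2.79092 = 1.43322 puts the formula on 4 O.
Si: 0.69720 × 1.43322 = 0.999 atoms per formula unit.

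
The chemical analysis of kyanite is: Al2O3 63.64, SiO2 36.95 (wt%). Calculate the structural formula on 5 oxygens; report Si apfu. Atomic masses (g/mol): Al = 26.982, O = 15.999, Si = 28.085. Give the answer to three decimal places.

Al2O3 (M=101.961): mol = 0.62416; Al = 1.24832, O = 1.87248.
SiO2 (M=60.083): mol = 0.61498; Si = 0.61498, O = 1.22996.
ΣO = 3.10244; factor = 5/ΣO = 1.61163.
Si apfu = 0.61498 × 1.61163 = 0.991.

0.991 Si apfu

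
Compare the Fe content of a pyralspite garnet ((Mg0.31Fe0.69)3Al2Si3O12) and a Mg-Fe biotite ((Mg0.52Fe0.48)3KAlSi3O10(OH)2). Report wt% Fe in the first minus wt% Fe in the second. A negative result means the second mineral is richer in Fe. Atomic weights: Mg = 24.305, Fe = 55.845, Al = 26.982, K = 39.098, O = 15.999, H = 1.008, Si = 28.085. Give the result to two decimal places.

7.30 percentage points

M((Mg0.31Fe0.69)3Al2Si3O12) = 468.410 g/mol, so wt% Fe = 115.599/468.410 × 100 = 24.68%.
M((Mg0.52Fe0.48)3KAlSi3O10(OH)2) = 462.672 g/mol, so wt% Fe = 80.417/462.672 × 100 = 17.38%.
24.68 − 17.38 = 7.30 pp.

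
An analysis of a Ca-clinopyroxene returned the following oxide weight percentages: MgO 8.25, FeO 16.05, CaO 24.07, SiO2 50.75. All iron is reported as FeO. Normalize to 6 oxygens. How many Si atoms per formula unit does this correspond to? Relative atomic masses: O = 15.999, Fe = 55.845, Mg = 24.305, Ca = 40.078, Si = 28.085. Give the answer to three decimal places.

8.25 wt% MgO ÷ 40.304 g/mol = 0.20469 mol, giving 0.20469 Mg and 0.20469 O.
16.05 wt% FeO ÷ 71.844 g/mol = 0.22340 mol, giving 0.22340 Fe and 0.22340 O.
24.07 wt% CaO ÷ 56.077 g/mol = 0.42923 mol, giving 0.42923 Ca and 0.42923 O.
50.75 wt% SiO2 ÷ 60.083 g/mol = 0.84466 mol, giving 0.84466 Si and 1.68932 O.
Oxygen sums to 2.54664; scaling by 6/2.54664 = 2.35605 puts the formula on 6 O.
Si: 0.84466 × 2.35605 = 1.990 atoms per formula unit.

1.990 Si apfu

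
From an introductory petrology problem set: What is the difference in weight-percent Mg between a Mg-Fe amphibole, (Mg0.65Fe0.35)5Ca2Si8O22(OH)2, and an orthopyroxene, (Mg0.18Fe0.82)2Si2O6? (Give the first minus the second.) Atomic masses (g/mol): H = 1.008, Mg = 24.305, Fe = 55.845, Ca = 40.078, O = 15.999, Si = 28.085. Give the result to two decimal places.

Mg in (Mg0.65Fe0.35)5Ca2Si8O22(OH)2: molar mass 867.548 g/mol; 3.25×24.305 = 78.991 g → 9.11 wt%.
Mg in (Mg0.18Fe0.82)2Si2O6: molar mass 252.500 g/mol; 0.36×24.305 = 8.750 g → 3.47 wt%.
Difference = 9.11 − 3.47 = 5.64 percentage points.

5.64 percentage points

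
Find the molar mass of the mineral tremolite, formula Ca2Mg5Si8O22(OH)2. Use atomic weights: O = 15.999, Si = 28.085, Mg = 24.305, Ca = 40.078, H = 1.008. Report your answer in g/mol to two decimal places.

The formula mass is the sum 2·40.078 + 5·24.305 + 8·28.085 + 24·15.999 + 2·1.008.

812.35 g/mol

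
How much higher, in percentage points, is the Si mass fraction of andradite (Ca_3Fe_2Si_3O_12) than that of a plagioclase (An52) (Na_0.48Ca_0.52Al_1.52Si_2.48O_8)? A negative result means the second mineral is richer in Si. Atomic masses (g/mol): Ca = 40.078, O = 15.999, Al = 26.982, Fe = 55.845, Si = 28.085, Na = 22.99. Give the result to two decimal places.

-9.17 percentage points

Si in Ca_3Fe_2Si_3O_12: molar mass 508.167 g/mol; 3×28.085 = 84.255 g → 16.58 wt%.
Si in Na_0.48Ca_0.52Al_1.52Si_2.48O_8: molar mass 270.531 g/mol; 2.48×28.085 = 69.651 g → 25.75 wt%.
Difference = 16.58 − 25.75 = -9.17 percentage points.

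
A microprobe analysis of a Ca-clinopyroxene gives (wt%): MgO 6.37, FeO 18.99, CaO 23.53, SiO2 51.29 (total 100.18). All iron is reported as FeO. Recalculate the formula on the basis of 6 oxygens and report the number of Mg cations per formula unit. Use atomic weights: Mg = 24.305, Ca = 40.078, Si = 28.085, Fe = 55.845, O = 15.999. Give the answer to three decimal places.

MgO (M=40.304): mol = 0.15805; Mg = 0.15805, O = 0.15805.
FeO (M=71.844): mol = 0.26432; Fe = 0.26432, O = 0.26432.
CaO (M=56.077): mol = 0.41960; Ca = 0.41960, O = 0.41960.
SiO2 (M=60.083): mol = 0.85365; Si = 0.85365, O = 1.70730.
ΣO = 2.54927; factor = 6/ΣO = 2.35361.
Mg apfu = 0.15805 × 2.35361 = 0.372.

0.372 Mg apfu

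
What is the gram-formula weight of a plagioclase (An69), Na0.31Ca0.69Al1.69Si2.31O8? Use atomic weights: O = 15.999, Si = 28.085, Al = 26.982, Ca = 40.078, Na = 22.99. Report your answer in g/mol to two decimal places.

273.25 g/mol

M = 0.31×22.99 + 0.69×40.078 + 1.69×26.982 + 2.31×28.085 + 8×15.999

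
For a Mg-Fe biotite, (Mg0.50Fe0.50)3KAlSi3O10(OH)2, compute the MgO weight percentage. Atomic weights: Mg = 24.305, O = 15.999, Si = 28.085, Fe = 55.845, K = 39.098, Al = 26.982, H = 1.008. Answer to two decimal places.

Formula mass = 464.564 g/mol.
1.50 Mg → 1.5000 mol MgO per formula unit; M(MgO) = 40.304, so MgO mass = 60.456 g.
60.456/464.564 × 100 = 13.01 wt%.

13.01 wt%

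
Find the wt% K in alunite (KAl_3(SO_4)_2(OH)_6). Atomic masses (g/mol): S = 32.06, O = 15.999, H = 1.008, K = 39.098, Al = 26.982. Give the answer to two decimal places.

Molar mass of KAl_3(SO_4)_2(OH)_6: 1×39.098 + 3×26.982 + 2×32.06 + 14×15.999 + 6×1.008 = 414.198 g/mol.
Mass of K per formula unit: 1 × 39.098 = 39.098 g.
Weight fraction K = 39.098 / 414.198 = 0.0944.

9.44 mass %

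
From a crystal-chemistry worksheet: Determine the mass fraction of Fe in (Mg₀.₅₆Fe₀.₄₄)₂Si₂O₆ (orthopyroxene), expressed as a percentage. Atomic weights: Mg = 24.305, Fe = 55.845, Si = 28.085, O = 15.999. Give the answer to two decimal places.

Formula mass = 1.12×24.305 + 0.88×55.845 + 2×28.085 + 6×15.999 = 228.529 g/mol, of which 49.144 g is Fe.
So Fe makes up 49.144/228.529 = 0.2150 of the mass, i.e. 21.50%.

21.50 mass %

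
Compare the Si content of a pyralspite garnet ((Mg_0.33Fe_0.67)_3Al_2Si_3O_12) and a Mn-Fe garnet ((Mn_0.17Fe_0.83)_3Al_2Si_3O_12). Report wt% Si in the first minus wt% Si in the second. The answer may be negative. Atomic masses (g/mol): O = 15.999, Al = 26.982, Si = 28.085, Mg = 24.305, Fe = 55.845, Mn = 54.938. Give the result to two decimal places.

1.12 percentage points

M((Mg_0.33Fe_0.67)_3Al_2Si_3O_12) = 466.517 g/mol, so wt% Si = 84.255/466.517 × 100 = 18.06%.
M((Mn_0.17Fe_0.83)_3Al_2Si_3O_12) = 497.279 g/mol, so wt% Si = 84.255/497.279 × 100 = 16.94%.
18.06 − 16.94 = 1.12 pp.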